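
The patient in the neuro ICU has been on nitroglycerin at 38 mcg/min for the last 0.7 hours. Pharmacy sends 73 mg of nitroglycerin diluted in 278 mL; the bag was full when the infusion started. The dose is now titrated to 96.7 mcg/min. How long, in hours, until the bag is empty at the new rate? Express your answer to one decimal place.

12.3 hours

Initial rate:
38 mcg/min × 60 min/hr = 2280 mcg/hr
Concentration = 73 mg ÷ 278 mL = 0.2625899 mg/mL = 262.5899 mcg/mL
Rate = 2280 mcg/hr ÷ 262.5899 mcg/mL = 8.68274 mL/hr
Volume infused so far = 8.68274 mL/hr × 0.7 hr = 6.077918 mL
Volume remaining = 278 − 6.077918 = 271.9221 mL
New rate:
96.7 mcg/min × 60 min/hr = 5802 mcg/hr
Rate = 5802 mcg/hr ÷ 262.5899 mcg/mL = 22.09529 mL/hr
Time remaining = 271.9221 mL ÷ 22.09529 mL/hr = 12.30679 hr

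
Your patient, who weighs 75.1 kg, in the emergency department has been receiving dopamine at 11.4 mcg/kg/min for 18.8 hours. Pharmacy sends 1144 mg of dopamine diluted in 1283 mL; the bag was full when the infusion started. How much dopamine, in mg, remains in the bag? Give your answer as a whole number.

Dose = 11.4 mcg/kg/min × 75.1 kg = 856.14 mcg/min
856.14 mcg/min × 60 min/hr = 51368.4 mcg/hr
Concentration = 1144 mg ÷ 1283 mL = 0.8916602 mg/mL = 891.6602 mcg/mL
Rate = 51368.4 mcg/hr ÷ 891.6602 mcg/mL = 57.60984 mL/hr
Volume infused = 57.60984 mL/hr × 18.8 hr = 1083.065 mL
Volume remaining = 1283 − 1083.065 = 199.935 mL
Drug remaining = 199.935 mL × 891.6602 mcg/mL = 178274.1 mcg = 178.2741 mg

178 mg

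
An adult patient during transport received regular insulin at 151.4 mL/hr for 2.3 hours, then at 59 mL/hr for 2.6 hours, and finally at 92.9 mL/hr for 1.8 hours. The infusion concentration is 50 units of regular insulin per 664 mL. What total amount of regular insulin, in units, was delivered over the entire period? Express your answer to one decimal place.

50.4 units

Concentration = 50 units ÷ 664 mL = 0.0753012 units/mL
Stage 1: 151.4 mL/hr × 2.3 hr = 348.22 mL → 348.22 mL × 0.0753012 units/mL = 26.22139 units
Stage 2: 59 mL/hr × 2.6 hr = 153.4 mL → 153.4 mL × 0.0753012 units/mL = 11.5512 units
Stage 3: 92.9 mL/hr × 1.8 hr = 167.22 mL → 167.22 mL × 0.0753012 units/mL = 12.59187 units
Total = 26.22139 + 11.5512 + 12.59187 = 50.36446 units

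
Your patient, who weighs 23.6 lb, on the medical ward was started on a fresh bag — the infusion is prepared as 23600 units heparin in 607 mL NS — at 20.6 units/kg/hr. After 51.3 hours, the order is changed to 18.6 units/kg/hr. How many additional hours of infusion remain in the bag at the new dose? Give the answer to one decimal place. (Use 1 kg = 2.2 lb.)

61.5 hours

Initial rate:
Weight = 23.6 lb ÷ 2.2 lb/kg = 10.72727 kg
Dose = 20.6 units/kg/hr × 10.72727 kg = 220.9818 units/hr
Concentration = 23600 units ÷ 607 mL = 38.87974 units/mL
Rate = 220.9818 units/hr ÷ 38.87974 units/mL = 5.683727 mL/hr
Volume infused so far = 5.683727 mL/hr × 51.3 hr = 291.5752 mL
Volume remaining = 607 − 291.5752 = 315.4248 mL
New rate:
Dose = 18.6 units/kg/hr × 10.72727 kg = 199.5273 units/hr
Rate = 199.5273 units/hr ÷ 38.87974 units/mL = 5.131909 mL/hr
Time remaining = 315.4248 mL ÷ 5.131909 mL/hr = 61.46344 hr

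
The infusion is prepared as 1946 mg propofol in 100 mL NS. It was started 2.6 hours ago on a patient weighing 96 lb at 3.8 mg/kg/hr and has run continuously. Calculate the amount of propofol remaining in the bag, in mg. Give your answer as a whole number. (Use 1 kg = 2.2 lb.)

1515 mg

Weight = 96 lb ÷ 2.2 lb/kg = 43.63636 kg
Dose = 3.8 mg/kg/hr × 43.63636 kg = 165.8182 mg/hr
Concentration = 1946 mg ÷ 100 mL = 19.46 mg/mL
Rate = 165.8182 mg/hr ÷ 19.46 mg/mL = 8.520975 mL/hr
Volume infused = 8.520975 mL/hr × 2.6 hr = 22.15454 mL
Volume remaining = 100 − 22.15454 = 77.84546 mL
Drug remaining = 77.84546 mL × 19.46 mg/mL = 1514.873 mg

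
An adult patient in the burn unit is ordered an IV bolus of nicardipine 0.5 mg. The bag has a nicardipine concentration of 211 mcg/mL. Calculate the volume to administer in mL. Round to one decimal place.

2.4 mL

Concentration = 211 mcg/mL = 0.211 mg/mL
Volume = 0.5 mg ÷ 0.211 mg/mL = 2.369668 mL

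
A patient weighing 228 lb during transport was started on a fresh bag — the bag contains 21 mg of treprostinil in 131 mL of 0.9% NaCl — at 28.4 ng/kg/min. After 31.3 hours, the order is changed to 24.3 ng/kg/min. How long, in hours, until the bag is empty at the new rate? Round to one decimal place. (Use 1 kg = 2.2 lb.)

Initial rate:
Weight = 228 lb ÷ 2.2 lb/kg = 103.6364 kg
Dose = 28.4 ng/kg/min × 103.6364 kg = 2943.273 ng/min
2943.273 ng/min × 60 min/hr = 176596.4 ng/hr
Concentration = 21 mg ÷ 131 mL = 0.1603053 mg/mL = 160305.3 ng/mL
Rate = 176596.4 ng/hr ÷ 160305.3 ng/mL = 1.101625 mL/hr
Volume infused so far = 1.101625 mL/hr × 31.3 hr = 34.48086 mL
Volume remaining = 131 − 34.48086 = 96.51914 mL
New rate:
Dose = 24.3 ng/kg/min × 103.6364 kg = 2518.364 ng/min
2518.364 ng/min × 60 min/hr = 151101.8 ng/hr
Rate = 151101.8 ng/hr ÷ 160305.3 ng/mL = 0.9425875 mL/hr
Time remaining = 96.51914 mL ÷ 0.9425875 mL/hr = 102.3981 hr

102.4 hours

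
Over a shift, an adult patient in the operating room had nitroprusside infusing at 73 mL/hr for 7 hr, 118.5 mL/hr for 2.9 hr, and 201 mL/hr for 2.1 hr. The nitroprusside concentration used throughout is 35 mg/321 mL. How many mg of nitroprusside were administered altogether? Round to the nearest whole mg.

139 mg

Concentration = 35 mg ÷ 321 mL = 0.1090343 mg/mL
Stage 1: 73 mL/hr × 7 hr = 511 mL → 511 mL × 0.1090343 mg/mL = 55.71651 mg
Stage 2: 118.5 mL/hr × 2.9 hr = 343.65 mL → 343.65 mL × 0.1090343 mg/mL = 37.46963 mg
Stage 3: 201 mL/hr × 2.1 hr = 422.1 mL → 422.1 mL × 0.1090343 mg/mL = 46.02336 mg
Total = 55.71651 + 37.46963 + 46.02336 = 139.2095 mg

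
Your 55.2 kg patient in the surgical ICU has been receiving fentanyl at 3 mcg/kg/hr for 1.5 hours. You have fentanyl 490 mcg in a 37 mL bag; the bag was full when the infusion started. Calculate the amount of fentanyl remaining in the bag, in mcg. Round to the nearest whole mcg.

Dose = 3 mcg/kg/hr × 55.2 kg = 165.6 mcg/hr
Concentration = 490 mcg ÷ 37 mL = 13.24324 mcg/mL
Rate = 165.6 mcg/hr ÷ 13.24324 mcg/mL = 12.50449 mL/hr
Volume infused = 12.50449 mL/hr × 1.5 hr = 18.75673 mL
Volume remaining = 37 − 18.75673 = 18.24327 mL
Drug remaining = 18.24327 mL × 13.24324 mcg/mL = 241.6 mcg

242 mcg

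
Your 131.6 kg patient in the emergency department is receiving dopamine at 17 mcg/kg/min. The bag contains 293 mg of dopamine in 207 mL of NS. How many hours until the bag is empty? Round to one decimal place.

2.2 hours

Dose = 17 mcg/kg/min × 131.6 kg = 2237.2 mcg/min
2237.2 mcg/min × 60 min/hr = 134232 mcg/hr
Concentration = 293 mg ÷ 207 mL = 1.415459 mg/mL = 1415.459 mcg/mL
Rate = 134232 mcg/hr ÷ 1415.459 mcg/mL = 94.83285 mL/hr
Duration = 207 mL ÷ 94.83285 mL/hr = 2.182788 hr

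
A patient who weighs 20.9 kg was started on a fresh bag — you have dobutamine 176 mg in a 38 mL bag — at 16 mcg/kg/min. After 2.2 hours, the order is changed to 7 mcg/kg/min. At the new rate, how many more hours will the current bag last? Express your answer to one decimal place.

Initial rate:
Dose = 16 mcg/kg/min × 20.9 kg = 334.4 mcg/min
334.4 mcg/min × 60 min/hr = 20064 mcg/hr
Concentration = 176 mg ÷ 38 mL = 4.631579 mg/mL = 4631.579 mcg/mL
Rate = 20064 mcg/hr ÷ 4631.579 mcg/mL = 4.332 mL/hr
Volume infused so far = 4.332 mL/hr × 2.2 hr = 9.5304 mL
Volume remaining = 38 − 9.5304 = 28.4696 mL
New rate:
Dose = 7 mcg/kg/min × 20.9 kg = 146.3 mcg/min
146.3 mcg/min × 60 min/hr = 8778 mcg/hr
Rate = 8778 mcg/hr ÷ 4631.579 mcg/mL = 1.89525 mL/hr
Time remaining = 28.4696 mL ÷ 1.89525 mL/hr = 15.02155 hr

15.0 hours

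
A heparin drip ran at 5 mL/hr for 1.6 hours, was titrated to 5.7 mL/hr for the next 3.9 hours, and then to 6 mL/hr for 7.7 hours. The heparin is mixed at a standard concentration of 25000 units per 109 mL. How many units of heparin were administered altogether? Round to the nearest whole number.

Concentration = 25000 units ÷ 109 mL = 229.3578 units/mL
Stage 1: 5 mL/hr × 1.6 hr = 8 mL → 8 mL × 229.3578 units/mL = 1834.862 units
Stage 2: 5.7 mL/hr × 3.9 hr = 22.23 mL → 22.23 mL × 229.3578 units/mL = 5098.624 units
Stage 3: 6 mL/hr × 7.7 hr = 46.2 mL → 46.2 mL × 229.3578 units/mL = 10596.33 units
Total = 1834.862 + 5098.624 + 10596.33 = 17529.82 units

17530 units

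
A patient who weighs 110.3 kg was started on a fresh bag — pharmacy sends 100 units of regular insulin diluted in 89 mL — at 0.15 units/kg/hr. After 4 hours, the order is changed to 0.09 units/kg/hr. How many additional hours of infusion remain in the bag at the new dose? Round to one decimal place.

Initial rate:
Dose = 0.15 units/kg/hr × 110.3 kg = 16.545 units/hr
Concentration = 100 units ÷ 89 mL = 1.123596 units/mL
Rate = 16.545 units/hr ÷ 1.123596 units/mL = 14.72505 mL/hr
Volume infused so far = 14.72505 mL/hr × 4 hr = 58.9002 mL
Volume remaining = 89 − 58.9002 = 30.0998 mL
New rate:
Dose = 0.09 units/kg/hr × 110.3 kg = 9.927 units/hr
Rate = 9.927 units/hr ÷ 1.123596 units/mL = 8.83503 mL/hr
Time remaining = 30.0998 mL ÷ 8.83503 mL/hr = 3.40687 hr

3.4 hours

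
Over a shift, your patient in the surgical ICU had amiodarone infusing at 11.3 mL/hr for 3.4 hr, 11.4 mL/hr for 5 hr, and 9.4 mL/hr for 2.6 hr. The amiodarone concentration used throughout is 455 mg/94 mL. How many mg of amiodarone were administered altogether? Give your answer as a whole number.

Concentration = 455 mg ÷ 94 mL = 4.840426 mg/mL
Stage 1: 11.3 mL/hr × 3.4 hr = 38.42 mL → 38.42 mL × 4.840426 mg/mL = 185.9691 mg
Stage 2: 11.4 mL/hr × 5 hr = 57 mL → 57 mL × 4.840426 mg/mL = 275.9043 mg
Stage 3: 9.4 mL/hr × 2.6 hr = 24.44 mL → 24.44 mL × 4.840426 mg/mL = 118.3 mg
Total = 185.9691 + 275.9043 + 118.3 = 580.1734 mg

580 mg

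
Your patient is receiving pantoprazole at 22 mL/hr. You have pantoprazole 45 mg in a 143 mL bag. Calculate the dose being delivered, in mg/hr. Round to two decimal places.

6.92 mg/hr

Concentration = 45 mg ÷ 143 mL = 0.3146853 mg/mL
Drug rate = 22 mL/hr × 0.3146853 mg/mL = 6.923077 mg/hr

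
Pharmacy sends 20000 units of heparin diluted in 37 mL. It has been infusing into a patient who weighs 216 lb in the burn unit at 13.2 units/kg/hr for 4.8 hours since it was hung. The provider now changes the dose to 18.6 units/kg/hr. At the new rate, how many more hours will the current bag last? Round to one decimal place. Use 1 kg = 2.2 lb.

7.5 hours

Initial rate:
Weight = 216 lb ÷ 2.2 lb/kg = 98.18182 kg
Dose = 13.2 units/kg/hr × 98.18182 kg = 1296 units/hr
Concentration = 20000 units ÷ 37 mL = 540.5405 units/mL
Rate = 1296 units/hr ÷ 540.5405 units/mL = 2.3976 mL/hr
Volume infused so far = 2.3976 mL/hr × 4.8 hr = 11.50848 mL
Volume remaining = 37 − 11.50848 = 25.49152 mL
New rate:
Dose = 18.6 units/kg/hr × 98.18182 kg = 1826.182 units/hr
Rate = 1826.182 units/hr ÷ 540.5405 units/mL = 3.378436 mL/hr
Time remaining = 25.49152 mL ÷ 3.378436 mL/hr = 7.54536 hr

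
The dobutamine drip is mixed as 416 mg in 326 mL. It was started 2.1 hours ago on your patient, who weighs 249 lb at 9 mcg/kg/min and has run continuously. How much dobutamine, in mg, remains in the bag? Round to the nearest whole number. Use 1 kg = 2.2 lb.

288 mg

Weight = 249 lb ÷ 2.2 lb/kg = 113.1818 kg
Dose = 9 mcg/kg/min × 113.1818 kg = 1018.636 mcg/min
1018.636 mcg/min × 60 min/hr = 61118.18 mcg/hr
Concentration = 416 mg ÷ 326 mL = 1.276074 mg/mL = 1276.074 mcg/mL
Rate = 61118.18 mcg/hr ÷ 1276.074 mcg/mL = 47.8955 mL/hr
Volume infused = 47.8955 mL/hr × 2.1 hr = 100.5805 mL
Volume remaining = 326 − 100.5805 = 225.4195 mL
Drug remaining = 225.4195 mL × 1276.074 mcg/mL = 287651.8 mcg = 287.6518 mg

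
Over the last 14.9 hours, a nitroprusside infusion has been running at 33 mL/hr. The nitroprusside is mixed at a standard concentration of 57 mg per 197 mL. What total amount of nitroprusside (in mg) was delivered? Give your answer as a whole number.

142 mg

Concentration = 57 mg ÷ 197 mL = 0.2893401 mg/mL = 289.3401 mcg/mL
Drug rate = 33 mL/hr × 289.3401 mcg/mL = 9548.223 mcg/hr
Total = 9548.223 mcg/hr × 14.9 hr = 142268.5 mcg = 142.2685 mg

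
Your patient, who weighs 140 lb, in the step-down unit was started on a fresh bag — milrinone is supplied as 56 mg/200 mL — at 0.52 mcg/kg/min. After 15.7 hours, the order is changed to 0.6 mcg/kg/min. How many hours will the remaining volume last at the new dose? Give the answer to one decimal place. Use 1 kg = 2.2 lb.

Initial rate:
Weight = 140 lb ÷ 2.2 lb/kg = 63.63636 kg
Dose = 0.52 mcg/kg/min × 63.63636 kg = 33.09091 mcg/min
33.09091 mcg/min × 60 min/hr = 1985.455 mcg/hr
Concentration = 56 mg ÷ 200 mL = 0.28 mg/mL = 280 mcg/mL
Rate = 1985.455 mcg/hr ÷ 280 mcg/mL = 7.090909 mL/hr
Volume infused so far = 7.090909 mL/hr × 15.7 hr = 111.3273 mL
Volume remaining = 200 − 111.3273 = 88.67273 mL
New rate:
Dose = 0.6 mcg/kg/min × 63.63636 kg = 38.18182 mcg/min
38.18182 mcg/min × 60 min/hr = 2290.909 mcg/hr
Rate = 2290.909 mcg/hr ÷ 280 mcg/mL = 8.181818 mL/hr
Time remaining = 88.67273 mL ÷ 8.181818 mL/hr = 10.83778 hr

10.8 hours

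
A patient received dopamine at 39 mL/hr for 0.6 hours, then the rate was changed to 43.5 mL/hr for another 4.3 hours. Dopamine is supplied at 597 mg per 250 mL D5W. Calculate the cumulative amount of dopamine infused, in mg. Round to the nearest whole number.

Concentration = 597 mg ÷ 250 mL = 2.388 mg/mL
Stage 1: 39 mL/hr × 0.6 hr = 23.4 mL → 23.4 mL × 2.388 mg/mL = 55.8792 mg
Stage 2: 43.5 mL/hr × 4.3 hr = 187.05 mL → 187.05 mL × 2.388 mg/mL = 446.6754 mg
Total = 55.8792 + 446.6754 = 502.5546 mg

503 mg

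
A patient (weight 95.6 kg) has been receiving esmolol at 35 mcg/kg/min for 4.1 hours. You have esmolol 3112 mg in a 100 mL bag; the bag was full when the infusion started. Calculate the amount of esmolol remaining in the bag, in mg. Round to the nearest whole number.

Dose = 35 mcg/kg/min × 95.6 kg = 3346 mcg/min
3346 mcg/min × 60 min/hr = 200760 mcg/hr
Concentration = 3112 mg ÷ 100 mL = 31.12 mg/mL = 31120 mcg/mL
Rate = 200760 mcg/hr ÷ 31120 mcg/mL = 6.451157 mL/hr
Volume infused = 6.451157 mL/hr × 4.1 hr = 26.44974 mL
Volume remaining = 100 − 26.44974 = 73.55026 mL
Drug remaining = 73.55026 mL × 31120 mcg/mL = 2288884 mcg = 2288.884 mg

2289 mg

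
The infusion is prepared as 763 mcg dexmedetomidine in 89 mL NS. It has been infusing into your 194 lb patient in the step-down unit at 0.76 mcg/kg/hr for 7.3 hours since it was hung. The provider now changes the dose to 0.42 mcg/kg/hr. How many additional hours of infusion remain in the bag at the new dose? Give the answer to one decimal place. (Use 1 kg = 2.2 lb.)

7.4 hours

Initial rate:
Weight = 194 lb ÷ 2.2 lb/kg = 88.18182 kg
Dose = 0.76 mcg/kg/hr × 88.18182 kg = 67.01818 mcg/hr
Concentration = 763 mcg ÷ 89 mL = 8.573034 mcg/mL
Rate = 67.01818 mcg/hr ÷ 8.573034 mcg/mL = 7.817324 mL/hr
Volume infused so far = 7.817324 mL/hr × 7.3 hr = 57.06646 mL
Volume remaining = 89 − 57.06646 = 31.93354 mL
New rate:
Dose = 0.42 mcg/kg/hr × 88.18182 kg = 37.03636 mcg/hr
Rate = 37.03636 mcg/hr ÷ 8.573034 mcg/mL = 4.3201 mL/hr
Time remaining = 31.93354 mL ÷ 4.3201 mL/hr = 7.391851 hr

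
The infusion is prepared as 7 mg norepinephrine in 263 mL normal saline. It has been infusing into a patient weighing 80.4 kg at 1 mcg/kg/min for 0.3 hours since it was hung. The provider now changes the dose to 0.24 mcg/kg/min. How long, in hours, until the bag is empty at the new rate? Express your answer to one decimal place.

4.8 hours

Initial rate:
Dose = 1 mcg/kg/min × 80.4 kg = 80.4 mcg/min
80.4 mcg/min × 60 min/hr = 4824 mcg/hr
Concentration = 7 mg ÷ 263 mL = 0.02661597 mg/mL = 26.61597 mcg/mL
Rate = 4824 mcg/hr ÷ 26.61597 mcg/mL = 181.2446 mL/hr
Volume infused so far = 181.2446 mL/hr × 0.3 hr = 54.37337 mL
Volume remaining = 263 − 54.37337 = 208.6266 mL
New rate:
Dose = 0.24 mcg/kg/min × 80.4 kg = 19.296 mcg/min
19.296 mcg/min × 60 min/hr = 1157.76 mcg/hr
Rate = 1157.76 mcg/hr ÷ 26.61597 mcg/mL = 43.4987 mL/hr
Time remaining = 208.6266 mL ÷ 43.4987 mL/hr = 4.796158 hr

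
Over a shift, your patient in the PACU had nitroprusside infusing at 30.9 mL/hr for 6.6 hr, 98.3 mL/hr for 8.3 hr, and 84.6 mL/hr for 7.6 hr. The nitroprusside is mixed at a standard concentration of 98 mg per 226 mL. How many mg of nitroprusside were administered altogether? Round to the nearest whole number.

721 mg

Concentration = 98 mg ÷ 226 mL = 0.4336283 mg/mL
Stage 1: 30.9 mL/hr × 6.6 hr = 203.94 mL → 203.94 mL × 0.4336283 mg/mL = 88.43416 mg
Stage 2: 98.3 mL/hr × 8.3 hr = 815.89 mL → 815.89 mL × 0.4336283 mg/mL = 353.793 mg
Stage 3: 84.6 mL/hr × 7.6 hr = 642.96 mL → 642.96 mL × 0.4336283 mg/mL = 278.8057 mg
Total = 88.43416 + 353.793 + 278.8057 = 721.0328 mg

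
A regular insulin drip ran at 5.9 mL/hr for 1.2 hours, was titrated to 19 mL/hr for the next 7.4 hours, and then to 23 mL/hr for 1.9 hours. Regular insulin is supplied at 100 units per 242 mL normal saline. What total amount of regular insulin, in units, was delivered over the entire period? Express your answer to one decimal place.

79.1 units

Concentration = 100 units ÷ 242 mL = 0.4132231 units/mL
Stage 1: 5.9 mL/hr × 1.2 hr = 7.08 mL → 7.08 mL × 0.4132231 units/mL = 2.92562 units
Stage 2: 19 mL/hr × 7.4 hr = 140.6 mL → 140.6 mL × 0.4132231 units/mL = 58.09917 units
Stage 3: 23 mL/hr × 1.9 hr = 43.7 mL → 43.7 mL × 0.4132231 units/mL = 18.05785 units
Total = 2.92562 + 58.09917 + 18.05785 = 79.08264 units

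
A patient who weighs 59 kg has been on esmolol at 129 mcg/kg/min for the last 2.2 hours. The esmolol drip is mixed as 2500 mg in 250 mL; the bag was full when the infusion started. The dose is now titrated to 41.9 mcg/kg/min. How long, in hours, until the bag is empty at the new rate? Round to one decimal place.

Initial rate:
Dose = 129 mcg/kg/min × 59 kg = 7611 mcg/min
7611 mcg/min × 60 min/hr = 456660 mcg/hr
Concentration = 2500 mg ÷ 250 mL = 10 mg/mL = 10000 mcg/mL
Rate = 456660 mcg/hr ÷ 10000 mcg/mL = 45.666 mL/hr
Volume infused so far = 45.666 mL/hr × 2.2 hr = 100.4652 mL
Volume remaining = 250 − 100.4652 = 149.5348 mL
New rate:
Dose = 41.9 mcg/kg/min × 59 kg = 2472.1 mcg/min
2472.1 mcg/min × 60 min/hr = 148326 mcg/hr
Rate = 148326 mcg/hr ÷ 10000 mcg/mL = 14.8326 mL/hr
Time remaining = 149.5348 mL ÷ 14.8326 mL/hr = 10.0815 hr

10.1 hours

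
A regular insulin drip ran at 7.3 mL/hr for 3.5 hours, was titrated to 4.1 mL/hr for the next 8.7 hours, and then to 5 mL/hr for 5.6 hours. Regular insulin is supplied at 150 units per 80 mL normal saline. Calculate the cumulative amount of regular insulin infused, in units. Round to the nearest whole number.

Concentration = 150 units ÷ 80 mL = 1.875 units/mL
Stage 1: 7.3 mL/hr × 3.5 hr = 25.55 mL → 25.55 mL × 1.875 units/mL = 47.90625 units
Stage 2: 4.1 mL/hr × 8.7 hr = 35.67 mL → 35.67 mL × 1.875 units/mL = 66.88125 units
Stage 3: 5 mL/hr × 5.6 hr = 28 mL → 28 mL × 1.875 units/mL = 52.5 units
Total = 47.90625 + 66.88125 + 52.5 = 167.2875 units

167 units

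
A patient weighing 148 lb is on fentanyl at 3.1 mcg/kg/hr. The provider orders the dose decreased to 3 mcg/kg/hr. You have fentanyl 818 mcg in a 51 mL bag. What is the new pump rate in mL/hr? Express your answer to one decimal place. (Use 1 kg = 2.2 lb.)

Weight = 148 lb ÷ 2.2 lb/kg = 67.27273 kg
Dose = 3 mcg/kg/hr × 67.27273 kg = 201.8182 mcg/hr
Concentration = 818 mcg ÷ 51 mL = 16.03922 mcg/mL
Rate = 201.8182 mcg/hr ÷ 16.03922 mcg/mL = 12.5828 mL/hr

12.6 mL/hr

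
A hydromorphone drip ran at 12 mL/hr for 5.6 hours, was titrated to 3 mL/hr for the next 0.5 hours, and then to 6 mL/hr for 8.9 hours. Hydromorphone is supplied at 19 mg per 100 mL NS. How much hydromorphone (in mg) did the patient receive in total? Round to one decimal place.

23.2 mg

Concentration = 19 mg ÷ 100 mL = 0.19 mg/mL
Stage 1: 12 mL/hr × 5.6 hr = 67.2 mL → 67.2 mL × 0.19 mg/mL = 12.768 mg
Stage 2: 3 mL/hr × 0.5 hr = 1.5 mL → 1.5 mL × 0.19 mg/mL = 0.285 mg
Stage 3: 6 mL/hr × 8.9 hr = 53.4 mL → 53.4 mL × 0.19 mg/mL = 10.146 mg
Total = 12.768 + 0.285 + 10.146 = 23.199 mg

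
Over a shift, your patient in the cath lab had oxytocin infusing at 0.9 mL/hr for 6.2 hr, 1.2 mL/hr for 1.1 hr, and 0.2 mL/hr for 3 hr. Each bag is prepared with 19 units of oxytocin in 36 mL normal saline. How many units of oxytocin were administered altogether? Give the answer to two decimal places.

3.96 units

Concentration = 19 units ÷ 36 mL = 0.5277778 units/mL
Stage 1: 0.9 mL/hr × 6.2 hr = 5.58 mL → 5.58 mL × 0.5277778 units/mL = 2.945 units
Stage 2: 1.2 mL/hr × 1.1 hr = 1.32 mL → 1.32 mL × 0.5277778 units/mL = 0.6966667 units
Stage 3: 0.2 mL/hr × 3 hr = 0.6 mL → 0.6 mL × 0.5277778 units/mL = 0.3166667 units
Total = 2.945 + 0.6966667 + 0.3166667 = 3.958333 units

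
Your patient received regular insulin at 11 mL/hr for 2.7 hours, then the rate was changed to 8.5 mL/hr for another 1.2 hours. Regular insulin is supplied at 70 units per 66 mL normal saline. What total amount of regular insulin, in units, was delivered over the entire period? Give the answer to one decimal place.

42.3 units

Concentration = 70 units ÷ 66 mL = 1.060606 units/mL
Stage 1: 11 mL/hr × 2.7 hr = 29.7 mL → 29.7 mL × 1.060606 units/mL = 31.5 units
Stage 2: 8.5 mL/hr × 1.2 hr = 10.2 mL → 10.2 mL × 1.060606 units/mL = 10.81818 units
Total = 31.5 + 10.81818 = 42.31818 units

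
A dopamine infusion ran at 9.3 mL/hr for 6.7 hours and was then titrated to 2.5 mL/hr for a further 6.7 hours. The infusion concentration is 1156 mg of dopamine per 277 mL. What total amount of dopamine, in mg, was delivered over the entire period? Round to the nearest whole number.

Concentration = 1156 mg ÷ 277 mL = 4.173285 mg/mL
Stage 1: 9.3 mL/hr × 6.7 hr = 62.31 mL → 62.31 mL × 4.173285 mg/mL = 260.0374 mg
Stage 2: 2.5 mL/hr × 6.7 hr = 16.75 mL → 16.75 mL × 4.173285 mg/mL = 69.90253 mg
Total = 260.0374 + 69.90253 = 329.9399 mg

330 mg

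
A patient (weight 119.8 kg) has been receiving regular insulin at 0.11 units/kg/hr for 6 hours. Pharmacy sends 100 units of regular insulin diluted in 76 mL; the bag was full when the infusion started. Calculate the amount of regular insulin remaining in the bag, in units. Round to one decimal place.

Dose = 0.11 units/kg/hr × 119.8 kg = 13.178 units/hr
Concentration = 100 units ÷ 76 mL = 1.315789 units/mL
Rate = 13.178 units/hr ÷ 1.315789 units/mL = 10.01528 mL/hr
Volume infused = 10.01528 mL/hr × 6 hr = 60.09168 mL
Volume remaining = 76 − 60.09168 = 15.90832 mL
Drug remaining = 15.90832 mL × 1.315789 units/mL = 20.932 units

20.9 units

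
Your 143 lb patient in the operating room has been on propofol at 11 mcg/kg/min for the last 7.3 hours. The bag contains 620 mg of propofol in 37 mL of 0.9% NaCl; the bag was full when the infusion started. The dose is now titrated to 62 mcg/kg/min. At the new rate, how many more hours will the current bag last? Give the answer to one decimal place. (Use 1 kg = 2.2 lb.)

Initial rate:
Weight = 143 lb ÷ 2.2 lb/kg = 65 kg
Dose = 11 mcg/kg/min × 65 kg = 715 mcg/min
715 mcg/min × 60 min/hr = 42900 mcg/hr
Concentration = 620 mg ÷ 37 mL = 16.75676 mg/mL = 16756.76 mcg/mL
Rate = 42900 mcg/hr ÷ 16756.76 mcg/mL = 2.560161 mL/hr
Volume infused so far = 2.560161 mL/hr × 7.3 hr = 18.68918 mL
Volume remaining = 37 − 18.68918 = 18.31082 mL
New rate:
Dose = 62 mcg/kg/min × 65 kg = 4030 mcg/min
4030 mcg/min × 60 min/hr = 241800 mcg/hr
Rate = 241800 mcg/hr ÷ 16756.76 mcg/mL = 14.43 mL/hr
Time remaining = 18.31082 mL ÷ 14.43 mL/hr = 1.268941 hr

1.3 hours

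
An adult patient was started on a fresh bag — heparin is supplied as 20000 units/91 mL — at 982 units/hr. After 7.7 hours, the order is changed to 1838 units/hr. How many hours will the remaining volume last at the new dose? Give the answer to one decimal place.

Initial rate:
Concentration = 20000 units ÷ 91 mL = 219.7802 units/mL
Rate = 982 units/hr ÷ 219.7802 units/mL = 4.4681 mL/hr
Volume infused so far = 4.4681 mL/hr × 7.7 hr = 34.40437 mL
Volume remaining = 91 − 34.40437 = 56.59563 mL
New rate:
Rate = 1838 units/hr ÷ 219.7802 units/mL = 8.3629 mL/hr
Time remaining = 56.59563 mL ÷ 8.3629 mL/hr = 6.767465 hr

6.8 hours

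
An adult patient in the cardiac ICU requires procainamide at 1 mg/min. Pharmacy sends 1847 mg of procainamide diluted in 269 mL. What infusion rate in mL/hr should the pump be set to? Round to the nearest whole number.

9 mL/hr

1 mg/min × 60 min/hr = 60 mg/hr
Concentration = 1847 mg ÷ 269 mL = 6.866171 mg/mL
Rate = 60 mg/hr ÷ 6.866171 mg/mL = 8.738495 mL/hr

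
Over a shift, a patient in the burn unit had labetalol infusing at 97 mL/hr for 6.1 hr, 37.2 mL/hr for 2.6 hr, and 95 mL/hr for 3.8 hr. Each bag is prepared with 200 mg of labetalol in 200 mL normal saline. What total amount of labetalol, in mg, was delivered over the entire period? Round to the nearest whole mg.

1049 mg

Concentration = 200 mg ÷ 200 mL = 1 mg/mL
Stage 1: 97 mL/hr × 6.1 hr = 591.7 mL → 591.7 mL × 1 mg/mL = 591.7 mg
Stage 2: 37.2 mL/hr × 2.6 hr = 96.72 mL → 96.72 mL × 1 mg/mL = 96.72 mg
Stage 3: 95 mL/hr × 3.8 hr = 361 mL → 361 mL × 1 mg/mL = 361 mg
Total = 591.7 + 96.72 + 361 = 1049.42 mg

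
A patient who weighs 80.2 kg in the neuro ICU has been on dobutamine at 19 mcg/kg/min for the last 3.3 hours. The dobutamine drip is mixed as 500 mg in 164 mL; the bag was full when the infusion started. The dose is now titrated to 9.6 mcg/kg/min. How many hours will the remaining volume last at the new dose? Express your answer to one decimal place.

4.3 hours

Initial rate:
Dose = 19 mcg/kg/min × 80.2 kg = 1523.8 mcg/min
1523.8 mcg/min × 60 min/hr = 91428 mcg/hr
Concentration = 500 mg ÷ 164 mL = 3.04878 mg/mL = 3048.78 mcg/mL
Rate = 91428 mcg/hr ÷ 3048.78 mcg/mL = 29.98838 mL/hr
Volume infused so far = 29.98838 mL/hr × 3.3 hr = 98.96167 mL
Volume remaining = 164 − 98.96167 = 65.03833 mL
New rate:
Dose = 9.6 mcg/kg/min × 80.2 kg = 769.92 mcg/min
769.92 mcg/min × 60 min/hr = 46195.2 mcg/hr
Rate = 46195.2 mcg/hr ÷ 3048.78 mcg/mL = 15.15203 mL/hr
Time remaining = 65.03833 mL ÷ 15.15203 mL/hr = 4.292385 hr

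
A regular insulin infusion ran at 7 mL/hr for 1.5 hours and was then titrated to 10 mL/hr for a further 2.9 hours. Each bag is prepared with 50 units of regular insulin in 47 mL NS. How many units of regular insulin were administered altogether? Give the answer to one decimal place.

Concentration = 50 units ÷ 47 mL = 1.06383 units/mL
Stage 1: 7 mL/hr × 1.5 hr = 10.5 mL → 10.5 mL × 1.06383 units/mL = 11.17021 units
Stage 2: 10 mL/hr × 2.9 hr = 29 mL → 29 mL × 1.06383 units/mL = 30.85106 units
Total = 11.17021 + 30.85106 = 42.02128 units

42.0 units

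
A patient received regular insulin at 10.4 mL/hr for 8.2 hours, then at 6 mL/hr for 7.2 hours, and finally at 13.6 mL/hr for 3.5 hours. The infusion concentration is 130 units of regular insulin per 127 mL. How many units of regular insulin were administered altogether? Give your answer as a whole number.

180 units

Concentration = 130 units ÷ 127 mL = 1.023622 units/mL
Stage 1: 10.4 mL/hr × 8.2 hr = 85.28 mL → 85.28 mL × 1.023622 units/mL = 87.29449 units
Stage 2: 6 mL/hr × 7.2 hr = 43.2 mL → 43.2 mL × 1.023622 units/mL = 44.22047 units
Stage 3: 13.6 mL/hr × 3.5 hr = 47.6 mL → 47.6 mL × 1.023622 units/mL = 48.72441 units
Total = 87.29449 + 44.22047 + 48.72441 = 180.2394 units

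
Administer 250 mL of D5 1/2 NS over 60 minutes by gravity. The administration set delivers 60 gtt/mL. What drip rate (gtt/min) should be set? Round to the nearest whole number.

250 gtt/min

250 mL ÷ (60 min) = 4.166667 mL/min
4.166667 mL/min × 60 gtt/mL = 250 gtt/min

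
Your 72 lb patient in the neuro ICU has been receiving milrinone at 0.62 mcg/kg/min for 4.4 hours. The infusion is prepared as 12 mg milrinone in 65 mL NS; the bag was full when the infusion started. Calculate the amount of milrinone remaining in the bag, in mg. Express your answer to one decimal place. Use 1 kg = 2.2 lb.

6.6 mg

Weight = 72 lb ÷ 2.2 lb/kg = 32.72727 kg
Dose = 0.62 mcg/kg/min × 32.72727 kg = 20.29091 mcg/min
20.29091 mcg/min × 60 min/hr = 1217.455 mcg/hr
Concentration = 12 mg ÷ 65 mL = 0.1846154 mg/mL = 184.6154 mcg/mL
Rate = 1217.455 mcg/hr ÷ 184.6154 mcg/mL = 6.594545 mL/hr
Volume infused = 6.594545 mL/hr × 4.4 hr = 29.016 mL
Volume remaining = 65 − 29.016 = 35.984 mL
Drug remaining = 35.984 mL × 184.6154 mcg/mL = 6643.2 mcg = 6.6432 mg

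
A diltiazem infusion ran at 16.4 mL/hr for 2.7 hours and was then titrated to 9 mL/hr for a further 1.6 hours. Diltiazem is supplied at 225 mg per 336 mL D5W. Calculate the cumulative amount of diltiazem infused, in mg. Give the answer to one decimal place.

Concentration = 225 mg ÷ 336 mL = 0.6696429 mg/mL
Stage 1: 16.4 mL/hr × 2.7 hr = 44.28 mL → 44.28 mL × 0.6696429 mg/mL = 29.65179 mg
Stage 2: 9 mL/hr × 1.6 hr = 14.4 mL → 14.4 mL × 0.6696429 mg/mL = 9.642857 mg
Total = 29.65179 + 9.642857 = 39.29464 mg

39.3 mg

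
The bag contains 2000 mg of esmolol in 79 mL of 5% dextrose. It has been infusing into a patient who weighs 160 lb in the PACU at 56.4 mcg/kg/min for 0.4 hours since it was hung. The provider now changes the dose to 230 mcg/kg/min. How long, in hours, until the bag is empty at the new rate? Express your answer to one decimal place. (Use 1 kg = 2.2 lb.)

Initial rate:
Weight = 160 lb ÷ 2.2 lb/kg = 72.72727 kg
Dose = 56.4 mcg/kg/min × 72.72727 kg = 4101.818 mcg/min
4101.818 mcg/min × 60 min/hr = 246109.1 mcg/hr
Concentration = 2000 mg ÷ 79 mL = 25.31646 mg/mL = 25316.46 mcg/mL
Rate = 246109.1 mcg/hr ÷ 25316.46 mcg/mL = 9.721309 mL/hr
Volume infused so far = 9.721309 mL/hr × 0.4 hr = 3.888524 mL
Volume remaining = 79 − 3.888524 = 75.11148 mL
New rate:
Dose = 230 mcg/kg/min × 72.72727 kg = 16727.27 mcg/min
16727.27 mcg/min × 60 min/hr = 1003636 mcg/hr
Rate = 1003636 mcg/hr ÷ 25316.46 mcg/mL = 39.64364 mL/hr
Time remaining = 75.11148 mL ÷ 39.64364 mL/hr = 1.894667 hr

1.9 hours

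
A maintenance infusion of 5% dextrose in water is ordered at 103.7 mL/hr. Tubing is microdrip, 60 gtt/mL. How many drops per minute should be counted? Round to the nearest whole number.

104 gtt/min

103.7 mL/hr ÷ 60 min/hr = 1.728333 mL/min
1.728333 mL/min × 60 gtt/mL = 103.7 gtt/min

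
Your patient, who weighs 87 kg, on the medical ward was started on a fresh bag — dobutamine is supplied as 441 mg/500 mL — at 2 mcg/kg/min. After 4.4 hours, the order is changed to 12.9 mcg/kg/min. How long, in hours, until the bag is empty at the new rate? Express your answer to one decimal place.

Initial rate:
Dose = 2 mcg/kg/min × 87 kg = 174 mcg/min
174 mcg/min × 60 min/hr = 10440 mcg/hr
Concentration = 441 mg ÷ 500 mL = 0.882 mg/mL = 882 mcg/mL
Rate = 10440 mcg/hr ÷ 882 mcg/mL = 11.83673 mL/hr
Volume infused so far = 11.83673 mL/hr × 4.4 hr = 52.08163 mL
Volume remaining = 500 − 52.08163 = 447.9184 mL
New rate:
Dose = 12.9 mcg/kg/min × 87 kg = 1122.3 mcg/min
1122.3 mcg/min × 60 min/hr = 67338 mcg/hr
Rate = 67338 mcg/hr ÷ 882 mcg/mL = 76.34694 mL/hr
Time remaining = 447.9184 mL ÷ 76.34694 mL/hr = 5.866881 hr

5.9 hours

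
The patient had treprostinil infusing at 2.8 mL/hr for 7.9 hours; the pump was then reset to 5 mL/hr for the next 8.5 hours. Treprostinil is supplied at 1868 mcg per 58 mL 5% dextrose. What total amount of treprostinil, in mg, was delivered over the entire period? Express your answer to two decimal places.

2.08 mg

Concentration = 1868 mcg ÷ 58 mL = 32.2069 mcg/mL
Stage 1: 2.8 mL/hr × 7.9 hr = 22.12 mL → 22.12 mL × 32.2069 mcg/mL = 712.4166 mcg
Stage 2: 5 mL/hr × 8.5 hr = 42.5 mL → 42.5 mL × 32.2069 mcg/mL = 1368.793 mcg
Total = 712.4166 + 1368.793 = 2081.21 mcg = 2.08121 mg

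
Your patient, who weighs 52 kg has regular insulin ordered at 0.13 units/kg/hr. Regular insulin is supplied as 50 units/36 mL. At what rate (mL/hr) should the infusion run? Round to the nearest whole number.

5 mL/hr

Dose = 0.13 units/kg/hr × 52 kg = 6.76 units/hr
Concentration = 50 units ÷ 36 mL = 1.388889 units/mL
Rate = 6.76 units/hr ÷ 1.388889 units/mL = 4.8672 mL/hr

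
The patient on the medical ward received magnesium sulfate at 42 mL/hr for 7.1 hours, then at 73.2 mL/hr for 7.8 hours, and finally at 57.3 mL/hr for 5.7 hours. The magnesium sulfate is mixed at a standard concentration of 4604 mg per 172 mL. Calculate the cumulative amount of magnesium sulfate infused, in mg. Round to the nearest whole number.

Concentration = 4604 mg ÷ 172 mL = 26.76744 mg/mL
Stage 1: 42 mL/hr × 7.1 hr = 298.2 mL → 298.2 mL × 26.76744 mg/mL = 7982.051 mg
Stage 2: 73.2 mL/hr × 7.8 hr = 570.96 mL → 570.96 mL × 26.76744 mg/mL = 15283.14 mg
Stage 3: 57.3 mL/hr × 5.7 hr = 326.61 mL → 326.61 mL × 26.76744 mg/mL = 8742.514 mg
Total = 7982.051 + 15283.14 + 8742.514 = 32007.7 mg

32008 mg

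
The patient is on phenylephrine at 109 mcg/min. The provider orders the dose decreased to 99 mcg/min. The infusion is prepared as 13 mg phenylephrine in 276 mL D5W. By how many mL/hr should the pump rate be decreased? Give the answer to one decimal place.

At the current dose:
109 mcg/min × 60 min/hr = 6540 mcg/hr
Concentration = 13 mg ÷ 276 mL = 0.04710145 mg/mL = 47.10145 mcg/mL
Rate = 6540 mcg/hr ÷ 47.10145 mcg/mL = 138.8492 mL/hr
At the new dose:
99 mcg/min × 60 min/hr = 5940 mcg/hr
Rate = 5940 mcg/hr ÷ 47.10145 mcg/mL = 126.1108 mL/hr
Change = 126.1108 − 138.8492 = -12.73846 mL/hr → 12.73846 mL/hr decrease

12.7 mL/hr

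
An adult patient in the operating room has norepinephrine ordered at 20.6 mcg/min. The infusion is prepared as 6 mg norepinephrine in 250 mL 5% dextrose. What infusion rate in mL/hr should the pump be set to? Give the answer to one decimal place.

20.6 mcg/min × 60 min/hr = 1236 mcg/hr
Concentration = 6 mg ÷ 250 mL = 0.024 mg/mL = 24 mcg/mL
Rate = 1236 mcg/hr ÷ 24 mcg/mL = 51.5 mL/hr

51.5 mL/hr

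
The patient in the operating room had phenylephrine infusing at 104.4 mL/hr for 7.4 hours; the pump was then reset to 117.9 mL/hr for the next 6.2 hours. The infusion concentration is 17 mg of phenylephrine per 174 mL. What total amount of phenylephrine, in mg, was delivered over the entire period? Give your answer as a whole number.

Concentration = 17 mg ÷ 174 mL = 0.09770115 mg/mL
Stage 1: 104.4 mL/hr × 7.4 hr = 772.56 mL → 772.56 mL × 0.09770115 mg/mL = 75.48 mg
Stage 2: 117.9 mL/hr × 6.2 hr = 730.98 mL → 730.98 mL × 0.09770115 mg/mL = 71.41759 mg
Total = 75.48 + 71.41759 = 146.8976 mg

147 mg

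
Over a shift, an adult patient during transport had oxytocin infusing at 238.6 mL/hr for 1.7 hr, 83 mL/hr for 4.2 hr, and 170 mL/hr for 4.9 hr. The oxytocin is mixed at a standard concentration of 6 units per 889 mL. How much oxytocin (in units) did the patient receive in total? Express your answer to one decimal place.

Concentration = 6 units ÷ 889 mL = 0.006749156 units/mL
Stage 1: 238.6 mL/hr × 1.7 hr = 405.62 mL → 405.62 mL × 0.006749156 units/mL = 2.737593 units
Stage 2: 83 mL/hr × 4.2 hr = 348.6 mL → 348.6 mL × 0.006749156 units/mL = 2.352756 units
Stage 3: 170 mL/hr × 4.9 hr = 833 mL → 833 mL × 0.006749156 units/mL = 5.622047 units
Total = 2.737593 + 2.352756 + 5.622047 = 10.7124 units

10.7 units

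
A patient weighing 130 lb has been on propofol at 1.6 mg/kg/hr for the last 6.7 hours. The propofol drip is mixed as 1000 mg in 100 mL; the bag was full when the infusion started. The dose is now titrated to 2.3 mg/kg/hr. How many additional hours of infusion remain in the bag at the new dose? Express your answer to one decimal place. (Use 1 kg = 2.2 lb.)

Initial rate:
Weight = 130 lb ÷ 2.2 lb/kg = 59.09091 kg
Dose = 1.6 mg/kg/hr × 59.09091 kg = 94.54545 mg/hr
Concentration = 1000 mg ÷ 100 mL = 10 mg/mL
Rate = 94.54545 mg/hr ÷ 10 mg/mL = 9.454545 mL/hr
Volume infused so far = 9.454545 mL/hr × 6.7 hr = 63.34545 mL
Volume remaining = 100 − 63.34545 = 36.65455 mL
New rate:
Dose = 2.3 mg/kg/hr × 59.09091 kg = 135.9091 mg/hr
Rate = 135.9091 mg/hr ÷ 10 mg/mL = 13.59091 mL/hr
Time remaining = 36.65455 mL ÷ 13.59091 mL/hr = 2.69699 hr

2.7 hours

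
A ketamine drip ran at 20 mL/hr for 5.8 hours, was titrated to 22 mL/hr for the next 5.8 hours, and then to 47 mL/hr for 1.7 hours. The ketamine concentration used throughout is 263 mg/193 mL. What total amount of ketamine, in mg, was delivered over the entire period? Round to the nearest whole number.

Concentration = 263 mg ÷ 193 mL = 1.362694 mg/mL
Stage 1: 20 mL/hr × 5.8 hr = 116 mL → 116 mL × 1.362694 mg/mL = 158.0725 mg
Stage 2: 22 mL/hr × 5.8 hr = 127.6 mL → 127.6 mL × 1.362694 mg/mL = 173.8798 mg
Stage 3: 47 mL/hr × 1.7 hr = 79.9 mL → 79.9 mL × 1.362694 mg/mL = 108.8793 mg
Total = 158.0725 + 173.8798 + 108.8793 = 440.8316 mg

441 mg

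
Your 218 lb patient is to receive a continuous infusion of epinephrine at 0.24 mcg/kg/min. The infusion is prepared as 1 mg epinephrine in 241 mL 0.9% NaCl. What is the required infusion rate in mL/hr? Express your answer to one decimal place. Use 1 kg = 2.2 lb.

Weight = 218 lb ÷ 2.2 lb/kg = 99.09091 kg
Dose = 0.24 mcg/kg/min × 99.09091 kg = 23.78182 mcg/min
23.78182 mcg/min × 60 min/hr = 1426.909 mcg/hr
Concentration = 1 mg ÷ 241 mL = 0.004149378 mg/mL = 4.149378 mcg/mL
Rate = 1426.909 mcg/hr ÷ 4.149378 mcg/mL = 343.8851 mL/hr

343.9 mL/hr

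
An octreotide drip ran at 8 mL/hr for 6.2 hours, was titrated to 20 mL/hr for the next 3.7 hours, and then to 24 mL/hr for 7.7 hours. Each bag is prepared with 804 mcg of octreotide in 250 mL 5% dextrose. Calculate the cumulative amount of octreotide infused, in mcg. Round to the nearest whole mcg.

992 mcg

Concentration = 804 mcg ÷ 250 mL = 3.216 mcg/mL
Stage 1: 8 mL/hr × 6.2 hr = 49.6 mL → 49.6 mL × 3.216 mcg/mL = 159.5136 mcg
Stage 2: 20 mL/hr × 3.7 hr = 74 mL → 74 mL × 3.216 mcg/mL = 237.984 mcg
Stage 3: 24 mL/hr × 7.7 hr = 184.8 mL → 184.8 mL × 3.216 mcg/mL = 594.3168 mcg
Total = 159.5136 + 237.984 + 594.3168 = 991.8144 mcg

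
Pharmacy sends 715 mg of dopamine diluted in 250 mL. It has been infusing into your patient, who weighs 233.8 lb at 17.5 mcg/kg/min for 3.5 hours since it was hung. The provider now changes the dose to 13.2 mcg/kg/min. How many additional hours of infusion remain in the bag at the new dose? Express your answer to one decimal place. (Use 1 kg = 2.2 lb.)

Initial rate:
Weight = 233.8 lb ÷ 2.2 lb/kg = 106.2727 kg
Dose = 17.5 mcg/kg/min × 106.2727 kg = 1859.773 mcg/min
1859.773 mcg/min × 60 min/hr = 111586.4 mcg/hr
Concentration = 715 mg ÷ 250 mL = 2.86 mg/mL = 2860 mcg/mL
Rate = 111586.4 mcg/hr ÷ 2860 mcg/mL = 39.01621 mL/hr
Volume infused so far = 39.01621 mL/hr × 3.5 hr = 136.5567 mL
Volume remaining = 250 − 136.5567 = 113.4433 mL
New rate:
Dose = 13.2 mcg/kg/min × 106.2727 kg = 1402.8 mcg/min
1402.8 mcg/min × 60 min/hr = 84168 mcg/hr
Rate = 84168 mcg/hr ÷ 2860 mcg/mL = 29.42937 mL/hr
Time remaining = 113.4433 mL ÷ 29.42937 mL/hr = 3.854763 hr

3.9 hours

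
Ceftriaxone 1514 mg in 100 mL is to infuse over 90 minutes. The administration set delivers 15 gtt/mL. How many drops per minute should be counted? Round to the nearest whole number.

17 gtt/min

100 mL ÷ (90 min) = 1.111111 mL/min
1.111111 mL/min × 15 gtt/mL = 16.66667 gtt/min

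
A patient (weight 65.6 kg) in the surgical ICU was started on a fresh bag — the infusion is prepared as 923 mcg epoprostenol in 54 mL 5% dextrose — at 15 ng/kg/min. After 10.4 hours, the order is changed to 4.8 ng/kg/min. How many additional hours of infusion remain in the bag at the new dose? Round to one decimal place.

Initial rate:
Dose = 15 ng/kg/min × 65.6 kg = 984 ng/min
984 ng/min × 60 min/hr = 59040 ng/hr
Concentration = 923 mcg ÷ 54 mL = 17.09259 mcg/mL = 17092.59 ng/mL
Rate = 59040 ng/hr ÷ 17092.59 ng/mL = 3.454128 mL/hr
Volume infused so far = 3.454128 mL/hr × 10.4 hr = 35.92293 mL
Volume remaining = 54 − 35.92293 = 18.07707 mL
New rate:
Dose = 4.8 ng/kg/min × 65.6 kg = 314.88 ng/min
314.88 ng/min × 60 min/hr = 18892.8 ng/hr
Rate = 18892.8 ng/hr ÷ 17092.59 ng/mL = 1.105321 mL/hr
Time remaining = 18.07707 mL ÷ 1.105321 mL/hr = 16.35459 hr

16.4 hours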